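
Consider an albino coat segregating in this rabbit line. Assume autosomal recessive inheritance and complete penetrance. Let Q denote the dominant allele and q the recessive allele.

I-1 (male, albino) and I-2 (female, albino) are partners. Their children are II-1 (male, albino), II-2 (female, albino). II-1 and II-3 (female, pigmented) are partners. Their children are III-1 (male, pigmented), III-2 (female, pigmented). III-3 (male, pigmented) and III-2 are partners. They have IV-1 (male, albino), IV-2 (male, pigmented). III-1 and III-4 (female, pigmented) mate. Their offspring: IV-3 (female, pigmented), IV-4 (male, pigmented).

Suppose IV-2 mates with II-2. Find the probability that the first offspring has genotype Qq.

2/3

III-3 is pigmented so carries Q and passed q to IV-1 (qq), so III-3 is Qq.
III-2 is pigmented so carries Q and received q from II-1 (qq), so III-2 is Qq.
IV-2 is a pigmented offspring of III-3 (Qq) × III-2 (Qq), whose cross gives 1/4 QQ : 1/2 Qq : 1/4 qq; conditioning on being pigmented, IV-2 is QQ with probability 1/3, Qq with probability 2/3.
II-2 is albino, so II-2 is qq.
Summing over parental genotype combinations, P(offspring has genotype Qq) = 1/3·1 + 2/3·1/2 = 2/3.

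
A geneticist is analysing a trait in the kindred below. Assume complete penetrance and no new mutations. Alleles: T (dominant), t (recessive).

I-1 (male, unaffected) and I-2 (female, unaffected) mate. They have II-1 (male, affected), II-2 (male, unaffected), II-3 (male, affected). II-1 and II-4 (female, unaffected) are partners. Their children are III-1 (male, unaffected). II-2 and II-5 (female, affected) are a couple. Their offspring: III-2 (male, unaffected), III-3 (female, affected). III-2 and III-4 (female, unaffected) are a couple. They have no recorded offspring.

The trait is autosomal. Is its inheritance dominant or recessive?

I-1 and I-2 are both unaffected yet have an affected child II-1. Under dominance, an affected child requires at least one affected parent, so the trait cannot be dominant.

recessive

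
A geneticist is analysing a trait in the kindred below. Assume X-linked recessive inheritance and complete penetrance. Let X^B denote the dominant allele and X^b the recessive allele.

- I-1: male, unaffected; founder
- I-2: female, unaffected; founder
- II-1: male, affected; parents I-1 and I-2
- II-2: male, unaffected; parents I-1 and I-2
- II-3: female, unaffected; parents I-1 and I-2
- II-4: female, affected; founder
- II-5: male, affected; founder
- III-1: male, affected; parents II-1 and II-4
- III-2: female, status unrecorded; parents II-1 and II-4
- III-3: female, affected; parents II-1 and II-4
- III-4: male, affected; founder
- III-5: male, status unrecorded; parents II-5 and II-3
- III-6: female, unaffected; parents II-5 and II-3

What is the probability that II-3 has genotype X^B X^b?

I-1 is unaffected, so I-1 is X^B Y.
I-2 is unaffected so carries B and passed b to II-1 (X^b Y), so I-2 is X^B X^b.
Their cross gives offspring ratios 1/2 X^B X^B : 1/2 X^B X^b. Conditioning on II-3 being unaffected, P(X^B X^b) = 1/2 / 1 = 1/2 before taking II-3's own offspring into account.
II-5 is affected, so II-5 is X^b Y.
Now use II-3's offspring. Probability of each recorded status — unaffected daughter III-6: 1/2 if II-3 is X^B X^b, 1 if X^B X^B. (III-5: equally likely either way, so uninformative.)
Bayes: P(X^B X^b) = 1/2·1/2 / (1/2·1/2 + 1/2·1) = 1/3.

1/3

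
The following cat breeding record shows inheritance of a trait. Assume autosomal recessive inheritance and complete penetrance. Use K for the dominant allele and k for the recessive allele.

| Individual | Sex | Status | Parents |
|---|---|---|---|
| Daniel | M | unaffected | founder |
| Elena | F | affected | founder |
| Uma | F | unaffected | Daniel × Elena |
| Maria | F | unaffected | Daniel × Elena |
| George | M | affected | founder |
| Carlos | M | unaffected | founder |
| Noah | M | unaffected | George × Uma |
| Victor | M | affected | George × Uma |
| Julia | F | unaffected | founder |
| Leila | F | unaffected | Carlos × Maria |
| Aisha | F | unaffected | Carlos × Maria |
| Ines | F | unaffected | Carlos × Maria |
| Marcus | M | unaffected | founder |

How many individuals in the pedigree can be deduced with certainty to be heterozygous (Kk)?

3

Obligate heterozygotes: Uma is unaffected so carries K and received k from Elena (kk), so Uma is Kk; Maria is unaffected so carries K and received k from Elena (kk), so Maria is Kk; Noah is unaffected so carries K and received k from George (kk), so Noah is Kk.
Every other individual is either homozygous by phenotype or has at least one consistent homozygous assignment, so the count is 3.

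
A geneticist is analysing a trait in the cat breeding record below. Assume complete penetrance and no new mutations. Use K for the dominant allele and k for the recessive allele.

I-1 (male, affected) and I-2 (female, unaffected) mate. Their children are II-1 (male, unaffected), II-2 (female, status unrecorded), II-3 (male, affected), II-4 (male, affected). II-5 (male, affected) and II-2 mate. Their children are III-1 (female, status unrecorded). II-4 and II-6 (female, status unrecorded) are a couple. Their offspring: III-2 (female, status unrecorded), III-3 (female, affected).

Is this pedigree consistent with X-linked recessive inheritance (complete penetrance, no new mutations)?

A consistent assignment under X-linked recessive exists: I-1 X^k Y, I-2 X^K X^k, II-1 X^K Y, II-2 X^K X^k, II-3 X^k Y, II-4 X^k Y, II-5 X^k Y, II-6 X^K X^k, III-1 X^K X^k, III-2 X^K X^k, III-3 X^k X^k.
In this assignment every recorded phenotype matches its genotype and every non-founder's genotype is obtainable from its parents' genotypes, so the pedigree is consistent.

Yes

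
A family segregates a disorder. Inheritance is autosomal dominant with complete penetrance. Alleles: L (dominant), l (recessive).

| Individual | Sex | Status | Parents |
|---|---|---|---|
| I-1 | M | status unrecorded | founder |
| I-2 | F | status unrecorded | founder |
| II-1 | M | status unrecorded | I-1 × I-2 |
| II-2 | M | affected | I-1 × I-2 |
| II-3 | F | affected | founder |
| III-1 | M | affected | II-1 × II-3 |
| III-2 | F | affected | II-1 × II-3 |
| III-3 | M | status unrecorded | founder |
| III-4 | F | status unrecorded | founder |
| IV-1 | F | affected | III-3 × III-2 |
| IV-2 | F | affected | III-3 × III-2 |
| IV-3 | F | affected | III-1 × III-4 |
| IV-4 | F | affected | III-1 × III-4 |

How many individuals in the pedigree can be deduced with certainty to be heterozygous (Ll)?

No individual's genotype is forced to Ll by the pedigree, so the count is 0.

0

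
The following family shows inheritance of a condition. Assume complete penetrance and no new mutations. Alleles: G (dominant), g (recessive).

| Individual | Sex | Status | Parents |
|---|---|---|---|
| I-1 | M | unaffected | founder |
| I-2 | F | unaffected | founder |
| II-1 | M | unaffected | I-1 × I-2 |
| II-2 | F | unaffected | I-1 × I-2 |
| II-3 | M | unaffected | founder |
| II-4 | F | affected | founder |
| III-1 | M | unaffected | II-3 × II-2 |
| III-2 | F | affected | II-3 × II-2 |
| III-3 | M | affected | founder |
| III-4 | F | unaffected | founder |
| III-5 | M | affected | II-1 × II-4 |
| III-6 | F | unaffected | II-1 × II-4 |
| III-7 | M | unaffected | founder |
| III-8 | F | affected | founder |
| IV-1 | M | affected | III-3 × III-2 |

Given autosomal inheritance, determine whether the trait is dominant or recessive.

II-3 and II-2 are both unaffected yet have an affected child III-2. Under dominance, an affected child requires at least one affected parent, so the trait cannot be dominant.

recessive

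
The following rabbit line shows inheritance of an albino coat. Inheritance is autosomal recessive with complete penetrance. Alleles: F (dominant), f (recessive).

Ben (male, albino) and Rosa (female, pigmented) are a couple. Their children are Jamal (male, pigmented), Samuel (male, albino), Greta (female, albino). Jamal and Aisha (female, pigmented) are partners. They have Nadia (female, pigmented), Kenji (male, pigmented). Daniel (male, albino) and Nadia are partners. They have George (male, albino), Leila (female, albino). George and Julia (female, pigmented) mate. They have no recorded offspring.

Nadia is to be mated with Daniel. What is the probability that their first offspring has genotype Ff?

Nadia is pigmented so carries F and passed f to George (ff), so Nadia is Ff.
Daniel is albino, so Daniel is ff.
The cross gives 1/2 Ff : 1/2 ff, so P(offspring has genotype Ff) = 1/2.

1/2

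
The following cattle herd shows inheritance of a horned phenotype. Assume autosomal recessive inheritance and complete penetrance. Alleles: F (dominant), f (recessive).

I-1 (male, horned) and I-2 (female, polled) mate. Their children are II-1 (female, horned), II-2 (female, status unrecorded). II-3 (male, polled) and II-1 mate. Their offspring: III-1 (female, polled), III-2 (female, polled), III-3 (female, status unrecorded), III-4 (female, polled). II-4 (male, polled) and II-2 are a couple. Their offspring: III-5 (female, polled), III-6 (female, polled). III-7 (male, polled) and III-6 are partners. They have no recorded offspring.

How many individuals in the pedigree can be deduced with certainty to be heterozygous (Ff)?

Obligate heterozygotes: I-2 is polled so carries F and passed f to II-1 (ff), so I-2 is Ff; III-1 is polled so carries F and received f from II-1 (ff), so III-1 is Ff; III-2 is polled so carries F and received f from II-1 (ff), so III-2 is Ff; III-4 is polled so carries F and received f from II-1 (ff), so III-4 is Ff.
Every other individual is either homozygous by phenotype or has at least one consistent homozygous assignment, so the count is 4.

4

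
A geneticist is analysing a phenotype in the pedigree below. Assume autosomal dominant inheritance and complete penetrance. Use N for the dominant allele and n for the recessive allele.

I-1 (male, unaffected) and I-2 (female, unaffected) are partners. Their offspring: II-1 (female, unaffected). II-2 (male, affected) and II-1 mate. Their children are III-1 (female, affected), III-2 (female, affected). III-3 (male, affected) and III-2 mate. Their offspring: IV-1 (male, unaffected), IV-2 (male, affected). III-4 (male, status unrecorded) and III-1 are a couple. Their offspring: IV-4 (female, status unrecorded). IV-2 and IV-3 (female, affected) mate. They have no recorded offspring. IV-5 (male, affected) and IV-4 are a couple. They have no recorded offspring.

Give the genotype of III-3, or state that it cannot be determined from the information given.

Nn

From phenotype alone, III-3 is NN or Nn.
III-3 is affected so carries N and passed n to IV-1 (nn), so III-3 is Nn.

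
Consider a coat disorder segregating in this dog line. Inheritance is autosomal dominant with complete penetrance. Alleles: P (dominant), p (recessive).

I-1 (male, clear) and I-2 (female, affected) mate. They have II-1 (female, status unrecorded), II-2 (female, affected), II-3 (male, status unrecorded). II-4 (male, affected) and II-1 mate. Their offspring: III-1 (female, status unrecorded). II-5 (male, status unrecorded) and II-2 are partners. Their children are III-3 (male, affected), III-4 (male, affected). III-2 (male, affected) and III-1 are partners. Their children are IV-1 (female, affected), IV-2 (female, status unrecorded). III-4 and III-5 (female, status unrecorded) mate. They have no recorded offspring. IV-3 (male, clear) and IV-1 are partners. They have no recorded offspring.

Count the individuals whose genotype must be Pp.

1

Obligate heterozygotes: II-2 is affected so carries P and received p from I-1 (pp), so II-2 is Pp.
Every other individual is either homozygous by phenotype or has at least one consistent homozygous assignment, so the count is 1.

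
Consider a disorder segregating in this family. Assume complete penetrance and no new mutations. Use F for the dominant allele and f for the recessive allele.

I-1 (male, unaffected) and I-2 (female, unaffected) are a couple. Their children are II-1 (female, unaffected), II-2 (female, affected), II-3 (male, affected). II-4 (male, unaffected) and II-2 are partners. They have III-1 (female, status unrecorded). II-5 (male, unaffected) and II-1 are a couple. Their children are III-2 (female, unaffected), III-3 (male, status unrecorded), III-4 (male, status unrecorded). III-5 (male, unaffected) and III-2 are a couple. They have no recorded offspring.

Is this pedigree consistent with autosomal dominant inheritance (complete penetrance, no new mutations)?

No

Under autosomal dominant, II-2 (affected, female) cannot arise from I-1 (unaffected) × I-2 (unaffected).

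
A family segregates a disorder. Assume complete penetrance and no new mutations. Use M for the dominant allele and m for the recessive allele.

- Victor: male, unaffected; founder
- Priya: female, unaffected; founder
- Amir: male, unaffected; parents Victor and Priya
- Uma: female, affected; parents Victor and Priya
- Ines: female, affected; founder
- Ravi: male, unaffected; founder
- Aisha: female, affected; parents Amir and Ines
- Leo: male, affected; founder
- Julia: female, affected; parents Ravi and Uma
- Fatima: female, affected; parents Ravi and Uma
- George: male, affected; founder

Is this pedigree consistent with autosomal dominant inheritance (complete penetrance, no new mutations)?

Under autosomal dominant, Uma (affected, female) cannot arise from Victor (unaffected) × Priya (unaffected).

No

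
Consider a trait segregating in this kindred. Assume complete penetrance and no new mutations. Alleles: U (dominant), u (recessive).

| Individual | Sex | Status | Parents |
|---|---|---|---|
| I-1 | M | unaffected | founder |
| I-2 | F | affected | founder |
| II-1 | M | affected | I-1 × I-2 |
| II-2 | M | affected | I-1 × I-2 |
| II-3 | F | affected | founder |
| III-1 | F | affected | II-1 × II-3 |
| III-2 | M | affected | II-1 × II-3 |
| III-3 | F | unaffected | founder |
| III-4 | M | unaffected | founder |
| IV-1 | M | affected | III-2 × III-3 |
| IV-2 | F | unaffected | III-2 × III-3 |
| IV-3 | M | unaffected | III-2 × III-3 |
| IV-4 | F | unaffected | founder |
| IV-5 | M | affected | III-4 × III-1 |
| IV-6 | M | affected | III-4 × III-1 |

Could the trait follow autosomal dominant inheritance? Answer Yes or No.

Yes

A consistent assignment under autosomal dominant exists: I-1 uu, I-2 UU, II-1 Uu, II-2 Uu, II-3 UU, III-1 UU, III-2 Uu, III-3 uu, III-4 uu, IV-1 Uu, IV-2 uu, IV-3 uu, IV-4 uu, IV-5 Uu, IV-6 Uu.
In this assignment every recorded phenotype matches its genotype and every non-founder's genotype is obtainable from its parents' genotypes, so the pedigree is consistent.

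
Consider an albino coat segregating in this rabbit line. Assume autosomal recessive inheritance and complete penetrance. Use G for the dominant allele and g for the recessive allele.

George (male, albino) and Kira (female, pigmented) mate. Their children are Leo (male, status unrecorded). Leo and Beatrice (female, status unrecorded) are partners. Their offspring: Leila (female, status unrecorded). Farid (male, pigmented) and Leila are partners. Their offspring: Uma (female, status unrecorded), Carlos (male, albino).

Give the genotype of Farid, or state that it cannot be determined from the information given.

From phenotype alone, Farid is GG or Gg.
Farid is pigmented so carries G and passed g to Carlos (gg), so Farid is Gg.

Gg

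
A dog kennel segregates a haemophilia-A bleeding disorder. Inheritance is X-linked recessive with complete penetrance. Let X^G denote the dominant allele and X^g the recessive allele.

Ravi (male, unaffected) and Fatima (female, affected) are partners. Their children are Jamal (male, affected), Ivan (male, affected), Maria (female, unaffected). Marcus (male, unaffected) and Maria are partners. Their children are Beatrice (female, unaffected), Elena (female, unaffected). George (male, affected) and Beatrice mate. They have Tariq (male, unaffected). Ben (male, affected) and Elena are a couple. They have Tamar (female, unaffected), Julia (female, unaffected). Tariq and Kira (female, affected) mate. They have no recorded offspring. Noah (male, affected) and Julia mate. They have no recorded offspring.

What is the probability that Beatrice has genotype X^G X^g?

Marcus is unaffected, so Marcus is X^G Y.
Maria is unaffected so carries G and received g from Fatima (X^g X^g), so Maria is X^G X^g.
Their cross gives offspring ratios 1/2 X^G X^G : 1/2 X^G X^g. Conditioning on Beatrice being unaffected, P(X^G X^g) = 1/2 / 1 = 1/2 before taking Beatrice's own offspring into account.
George is affected, so George is X^g Y.
Now use Beatrice's offspring. Probability of each recorded status — unaffected son Tariq: 1/2 if Beatrice is X^G X^g, 1 if X^G X^G.
Bayes: P(X^G X^g) = 1/2·1/2 / (1/2·1/2 + 1/2·1) = 1/3.

1/3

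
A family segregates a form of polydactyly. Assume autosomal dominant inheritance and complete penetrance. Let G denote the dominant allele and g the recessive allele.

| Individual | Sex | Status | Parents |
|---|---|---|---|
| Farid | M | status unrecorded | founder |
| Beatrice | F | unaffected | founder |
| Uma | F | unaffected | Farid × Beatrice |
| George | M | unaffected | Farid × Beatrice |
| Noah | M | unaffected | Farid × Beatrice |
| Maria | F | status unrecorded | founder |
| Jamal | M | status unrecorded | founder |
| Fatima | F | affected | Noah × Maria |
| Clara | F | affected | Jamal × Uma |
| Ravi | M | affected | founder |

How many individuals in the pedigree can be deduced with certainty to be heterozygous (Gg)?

Obligate heterozygotes: Fatima is affected so carries G and received g from Noah (gg), so Fatima is Gg; Clara is affected so carries G and received g from Uma (gg), so Clara is Gg.
Every other individual is either homozygous by phenotype or has at least one consistent homozygous assignment, so the count is 2.

2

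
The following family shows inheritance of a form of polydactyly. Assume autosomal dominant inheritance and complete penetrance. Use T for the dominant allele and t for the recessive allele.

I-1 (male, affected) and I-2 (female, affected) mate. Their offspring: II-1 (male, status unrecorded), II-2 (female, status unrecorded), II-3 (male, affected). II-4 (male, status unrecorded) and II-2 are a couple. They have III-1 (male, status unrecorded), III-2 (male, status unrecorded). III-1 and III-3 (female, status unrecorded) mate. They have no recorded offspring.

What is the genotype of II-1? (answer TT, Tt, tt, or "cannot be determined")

II-1's phenotype is unrecorded, and no parent or child forces a single allele at both positions; consistent genotype assignments exist with II-1 as TT or Tt or tt.

cannot be determined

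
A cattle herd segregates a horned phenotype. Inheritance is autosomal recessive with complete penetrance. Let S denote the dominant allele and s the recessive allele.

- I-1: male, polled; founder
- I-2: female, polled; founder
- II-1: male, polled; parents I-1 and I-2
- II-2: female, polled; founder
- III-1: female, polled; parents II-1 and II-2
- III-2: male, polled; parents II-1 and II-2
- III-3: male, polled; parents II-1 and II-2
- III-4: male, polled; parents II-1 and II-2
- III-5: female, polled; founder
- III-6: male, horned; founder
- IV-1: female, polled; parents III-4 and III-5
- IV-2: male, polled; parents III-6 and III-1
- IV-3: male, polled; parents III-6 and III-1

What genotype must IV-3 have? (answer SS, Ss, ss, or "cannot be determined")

Ss

From phenotype alone, IV-3 is SS or Ss.
IV-3 is polled so carries S and received s from III-6 (ss), so IV-3 is Ss.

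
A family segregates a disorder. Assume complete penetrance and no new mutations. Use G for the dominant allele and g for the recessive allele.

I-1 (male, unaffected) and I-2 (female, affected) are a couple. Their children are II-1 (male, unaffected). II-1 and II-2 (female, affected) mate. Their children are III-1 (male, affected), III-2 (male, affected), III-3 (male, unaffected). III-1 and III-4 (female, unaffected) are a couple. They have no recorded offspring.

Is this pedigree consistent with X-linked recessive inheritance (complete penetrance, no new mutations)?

No

Under X-linked recessive, II-1 (unaffected, male) cannot arise from I-1 (unaffected) × I-2 (affected).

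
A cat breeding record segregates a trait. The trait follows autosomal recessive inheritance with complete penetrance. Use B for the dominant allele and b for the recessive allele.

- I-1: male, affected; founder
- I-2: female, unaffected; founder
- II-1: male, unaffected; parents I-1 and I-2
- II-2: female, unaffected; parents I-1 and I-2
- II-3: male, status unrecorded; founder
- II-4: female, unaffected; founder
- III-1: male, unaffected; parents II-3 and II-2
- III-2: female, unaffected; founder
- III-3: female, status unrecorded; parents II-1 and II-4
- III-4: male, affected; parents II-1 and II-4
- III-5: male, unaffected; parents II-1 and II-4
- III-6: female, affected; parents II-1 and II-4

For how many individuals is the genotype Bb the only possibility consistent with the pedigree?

3

Obligate heterozygotes: II-1 is unaffected so carries B and received b from I-1 (bb), so II-1 is Bb; II-2 is unaffected so carries B and received b from I-1 (bb), so II-2 is Bb; II-4 is unaffected so carries B and passed b to III-4 (bb), so II-4 is Bb.
Every other individual is either homozygous by phenotype or has at least one consistent homozygous assignment, so the count is 3.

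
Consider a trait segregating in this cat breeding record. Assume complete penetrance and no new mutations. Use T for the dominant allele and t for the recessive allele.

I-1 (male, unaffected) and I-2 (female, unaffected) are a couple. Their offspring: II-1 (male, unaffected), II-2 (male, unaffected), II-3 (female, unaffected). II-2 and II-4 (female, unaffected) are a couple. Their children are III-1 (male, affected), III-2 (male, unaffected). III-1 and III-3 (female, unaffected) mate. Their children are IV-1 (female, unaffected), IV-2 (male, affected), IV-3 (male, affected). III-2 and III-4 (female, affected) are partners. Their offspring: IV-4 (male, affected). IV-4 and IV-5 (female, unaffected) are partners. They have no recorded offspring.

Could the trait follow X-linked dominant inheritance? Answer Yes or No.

No

Under X-linked dominant, III-1 (affected, male) cannot arise from II-2 (unaffected) × II-4 (unaffected).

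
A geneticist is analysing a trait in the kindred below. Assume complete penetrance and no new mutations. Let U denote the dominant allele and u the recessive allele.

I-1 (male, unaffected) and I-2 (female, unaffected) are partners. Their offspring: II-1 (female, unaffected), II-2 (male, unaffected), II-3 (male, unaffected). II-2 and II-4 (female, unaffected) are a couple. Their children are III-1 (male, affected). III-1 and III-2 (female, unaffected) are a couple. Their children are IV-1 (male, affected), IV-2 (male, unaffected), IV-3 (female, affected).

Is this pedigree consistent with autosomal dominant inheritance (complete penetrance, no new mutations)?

No

Under autosomal dominant, III-1 (affected, male) cannot arise from II-2 (unaffected) × II-4 (unaffected).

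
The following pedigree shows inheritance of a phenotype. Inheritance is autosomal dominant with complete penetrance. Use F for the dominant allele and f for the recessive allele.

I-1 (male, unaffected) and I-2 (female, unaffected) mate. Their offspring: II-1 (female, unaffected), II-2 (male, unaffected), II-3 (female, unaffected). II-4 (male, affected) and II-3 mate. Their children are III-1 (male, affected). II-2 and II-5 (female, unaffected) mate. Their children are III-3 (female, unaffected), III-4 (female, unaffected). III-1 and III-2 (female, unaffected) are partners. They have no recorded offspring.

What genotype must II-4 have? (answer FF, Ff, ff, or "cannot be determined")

II-4's phenotype allows FF or Ff, and no parent or child forces a single allele at both positions; consistent genotype assignments exist with II-4 as FF or Ff.

cannot be determined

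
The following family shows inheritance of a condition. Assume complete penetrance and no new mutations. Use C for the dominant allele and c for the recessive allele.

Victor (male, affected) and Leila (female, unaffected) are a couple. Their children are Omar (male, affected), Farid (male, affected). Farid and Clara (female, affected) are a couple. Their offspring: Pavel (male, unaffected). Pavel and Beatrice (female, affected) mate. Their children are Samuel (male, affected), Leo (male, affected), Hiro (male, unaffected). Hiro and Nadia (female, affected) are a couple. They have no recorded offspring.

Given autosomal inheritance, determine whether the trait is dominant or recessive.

Farid and Clara are both affected yet have an unaffected child Pavel. Under a recessive model two affected parents are homozygous and every child would be affected, so the trait cannot be recessive.

dominant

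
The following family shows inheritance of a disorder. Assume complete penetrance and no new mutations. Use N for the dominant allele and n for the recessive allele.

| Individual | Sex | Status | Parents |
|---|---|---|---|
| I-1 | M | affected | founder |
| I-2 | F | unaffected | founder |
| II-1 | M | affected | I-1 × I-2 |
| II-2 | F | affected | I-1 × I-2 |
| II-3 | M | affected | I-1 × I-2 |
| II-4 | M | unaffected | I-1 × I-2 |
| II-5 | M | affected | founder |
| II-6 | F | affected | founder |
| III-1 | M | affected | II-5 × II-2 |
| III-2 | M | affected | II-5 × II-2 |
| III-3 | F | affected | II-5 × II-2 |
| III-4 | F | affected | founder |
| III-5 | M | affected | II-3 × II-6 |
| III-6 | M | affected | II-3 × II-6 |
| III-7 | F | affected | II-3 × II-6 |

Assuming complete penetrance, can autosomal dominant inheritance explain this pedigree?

Yes

A consistent assignment under autosomal dominant exists: I-1 Nn, I-2 nn, II-1 Nn, II-2 Nn, II-3 Nn, II-4 nn, II-5 NN, II-6 NN, III-1 NN, III-2 NN, III-3 NN, III-4 NN, III-5 NN, III-6 NN, III-7 NN.
In this assignment every recorded phenotype matches its genotype and every non-founder's genotype is obtainable from its parents' genotypes, so the pedigree is consistent.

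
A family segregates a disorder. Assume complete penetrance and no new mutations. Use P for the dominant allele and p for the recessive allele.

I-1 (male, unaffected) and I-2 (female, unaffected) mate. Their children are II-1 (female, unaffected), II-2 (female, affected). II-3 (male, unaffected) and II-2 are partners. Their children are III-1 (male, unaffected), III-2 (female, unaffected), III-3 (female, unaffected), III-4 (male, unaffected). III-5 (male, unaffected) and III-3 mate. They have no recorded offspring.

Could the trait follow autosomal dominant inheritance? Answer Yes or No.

Under autosomal dominant, II-2 (affected, female) cannot arise from I-1 (unaffected) × I-2 (unaffected).

No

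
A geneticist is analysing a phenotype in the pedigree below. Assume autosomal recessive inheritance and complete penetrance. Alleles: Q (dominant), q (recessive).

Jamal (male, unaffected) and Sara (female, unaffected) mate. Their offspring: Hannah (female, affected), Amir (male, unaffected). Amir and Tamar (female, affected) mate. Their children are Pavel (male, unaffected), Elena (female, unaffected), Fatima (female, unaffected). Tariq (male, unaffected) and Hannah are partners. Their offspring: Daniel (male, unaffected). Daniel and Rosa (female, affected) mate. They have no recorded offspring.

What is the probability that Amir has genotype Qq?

Jamal is unaffected so carries Q and passed q to Hannah (qq), so Jamal is Qq.
Sara is unaffected so carries Q and passed q to Hannah (qq), so Sara is Qq.
Their cross gives offspring ratios 1/4 QQ : 1/2 Qq : 1/4 qq. Conditioning on Amir being unaffected, P(Qq) = 1/2 / 3/4 = 2/3 before taking Amir's own offspring into account.
Tamar is affected, so Tamar is qq.
Now use Amir's offspring. Probability of each recorded status — unaffected son Pavel: 1/2 if Amir is Qq, 1 if QQ; unaffected daughter Elena: 1/2 if Amir is Qq, 1 if QQ; unaffected daughter Fatima: 1/2 if Amir is Qq, 1 if QQ.
Bayes: P(Qq) = 2/3·1/8 / (2/3·1/8 + 1/3·1) = 1/5.

1/5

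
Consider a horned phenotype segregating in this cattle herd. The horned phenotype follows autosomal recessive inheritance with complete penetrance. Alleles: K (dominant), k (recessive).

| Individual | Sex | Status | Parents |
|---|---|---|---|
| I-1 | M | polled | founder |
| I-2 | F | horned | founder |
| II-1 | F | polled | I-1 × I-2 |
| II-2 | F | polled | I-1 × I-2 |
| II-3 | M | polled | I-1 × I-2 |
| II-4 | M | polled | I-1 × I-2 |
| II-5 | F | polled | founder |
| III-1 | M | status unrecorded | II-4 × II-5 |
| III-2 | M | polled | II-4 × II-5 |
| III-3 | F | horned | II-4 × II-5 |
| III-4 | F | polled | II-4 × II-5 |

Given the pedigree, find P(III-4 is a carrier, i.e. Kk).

II-4 is polled so carries K and received k from I-2 (kk), so II-4 is Kk.
II-5 is polled so carries K and passed k to III-3 (kk), so II-5 is Kk.
Their cross gives offspring ratios 1/4 KK : 1/2 Kk : 1/4 kk. Conditioning on III-4 being polled, P(Kk) = 1/2 / 3/4 = 2/3.

2/3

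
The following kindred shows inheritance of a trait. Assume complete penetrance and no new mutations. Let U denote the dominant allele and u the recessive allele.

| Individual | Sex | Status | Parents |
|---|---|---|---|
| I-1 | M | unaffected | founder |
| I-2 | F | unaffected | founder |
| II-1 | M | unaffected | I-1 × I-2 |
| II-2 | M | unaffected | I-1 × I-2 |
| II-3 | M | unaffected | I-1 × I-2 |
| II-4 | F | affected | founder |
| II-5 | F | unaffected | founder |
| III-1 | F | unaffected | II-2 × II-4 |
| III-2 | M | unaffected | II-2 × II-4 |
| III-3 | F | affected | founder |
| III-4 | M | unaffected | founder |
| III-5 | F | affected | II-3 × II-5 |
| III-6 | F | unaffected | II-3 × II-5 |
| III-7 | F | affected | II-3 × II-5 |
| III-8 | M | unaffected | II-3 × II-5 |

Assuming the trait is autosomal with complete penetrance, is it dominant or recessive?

II-3 and II-5 are both unaffected yet have an affected child III-5. Under dominance, an affected child requires at least one affected parent, so the trait cannot be dominant.

recessive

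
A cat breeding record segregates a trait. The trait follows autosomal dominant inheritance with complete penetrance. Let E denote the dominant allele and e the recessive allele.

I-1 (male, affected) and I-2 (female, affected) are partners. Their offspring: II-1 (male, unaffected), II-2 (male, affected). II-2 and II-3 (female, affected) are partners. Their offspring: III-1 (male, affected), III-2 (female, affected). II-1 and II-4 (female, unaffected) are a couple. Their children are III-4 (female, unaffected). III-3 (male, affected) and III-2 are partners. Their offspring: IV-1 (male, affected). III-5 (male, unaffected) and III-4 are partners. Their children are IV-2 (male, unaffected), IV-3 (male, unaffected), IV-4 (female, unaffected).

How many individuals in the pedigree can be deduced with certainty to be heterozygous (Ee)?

Obligate heterozygotes: I-1 is affected so carries E and passed e to II-1 (ee), so I-1 is Ee; I-2 is affected so carries E and passed e to II-1 (ee), so I-2 is Ee.
Every other individual is either homozygous by phenotype or has at least one consistent homozygous assignment, so the count is 2.

2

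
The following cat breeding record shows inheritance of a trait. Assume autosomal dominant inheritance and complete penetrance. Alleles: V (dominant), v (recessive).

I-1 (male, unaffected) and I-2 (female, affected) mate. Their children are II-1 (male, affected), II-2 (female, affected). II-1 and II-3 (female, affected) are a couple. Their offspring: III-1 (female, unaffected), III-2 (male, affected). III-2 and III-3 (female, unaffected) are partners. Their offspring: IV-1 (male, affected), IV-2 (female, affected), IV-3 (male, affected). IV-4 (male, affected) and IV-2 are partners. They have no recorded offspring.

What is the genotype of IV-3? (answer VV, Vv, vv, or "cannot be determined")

Vv

From phenotype alone, IV-3 is VV or Vv.
IV-3 is affected so carries V and received v from III-3 (vv), so IV-3 is Vv.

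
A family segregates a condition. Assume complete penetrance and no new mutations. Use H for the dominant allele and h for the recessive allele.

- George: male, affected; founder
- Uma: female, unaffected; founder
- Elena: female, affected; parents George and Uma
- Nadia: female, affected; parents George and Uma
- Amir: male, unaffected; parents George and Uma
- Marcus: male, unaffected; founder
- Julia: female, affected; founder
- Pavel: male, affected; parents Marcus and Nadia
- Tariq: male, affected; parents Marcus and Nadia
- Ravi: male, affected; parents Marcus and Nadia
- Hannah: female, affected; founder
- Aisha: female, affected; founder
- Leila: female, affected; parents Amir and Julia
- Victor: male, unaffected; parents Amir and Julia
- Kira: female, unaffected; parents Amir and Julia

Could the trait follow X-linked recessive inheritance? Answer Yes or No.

No

Under X-linked recessive, Leila (affected, female) cannot arise from Amir (unaffected) × Julia (affected).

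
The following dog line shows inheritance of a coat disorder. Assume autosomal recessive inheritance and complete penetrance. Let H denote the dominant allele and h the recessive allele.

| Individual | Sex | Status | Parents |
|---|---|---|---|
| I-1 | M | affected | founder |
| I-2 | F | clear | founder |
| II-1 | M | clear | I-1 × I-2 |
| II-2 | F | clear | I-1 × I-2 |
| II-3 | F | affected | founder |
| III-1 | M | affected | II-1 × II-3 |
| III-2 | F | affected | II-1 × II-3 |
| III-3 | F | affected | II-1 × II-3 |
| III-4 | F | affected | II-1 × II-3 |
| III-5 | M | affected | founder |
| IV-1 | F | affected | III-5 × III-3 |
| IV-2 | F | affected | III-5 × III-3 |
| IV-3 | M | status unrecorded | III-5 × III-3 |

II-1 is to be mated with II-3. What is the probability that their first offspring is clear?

1/2

II-1 is clear so carries H and received h from I-1 (hh), so II-1 is Hh.
II-3 is affected, so II-3 is hh.
The cross gives 1/2 Hh : 1/2 hh, so P(offspring is clear) = 1/2.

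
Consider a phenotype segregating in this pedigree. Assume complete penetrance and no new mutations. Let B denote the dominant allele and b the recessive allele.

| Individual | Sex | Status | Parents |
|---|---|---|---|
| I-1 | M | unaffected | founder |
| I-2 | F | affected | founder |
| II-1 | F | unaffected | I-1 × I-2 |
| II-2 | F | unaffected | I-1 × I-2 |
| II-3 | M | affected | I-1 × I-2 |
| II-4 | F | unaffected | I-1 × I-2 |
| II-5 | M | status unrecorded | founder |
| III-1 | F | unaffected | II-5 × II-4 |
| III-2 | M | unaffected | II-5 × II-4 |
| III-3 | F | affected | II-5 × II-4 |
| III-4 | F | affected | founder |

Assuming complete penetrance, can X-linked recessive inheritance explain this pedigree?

A consistent assignment under X-linked recessive exists: I-1 X^B Y, I-2 X^b X^b, II-1 X^B X^b, II-2 X^B X^b, II-3 X^b Y, II-4 X^B X^b, II-5 X^b Y, III-1 X^B X^b, III-2 X^B Y, III-3 X^b X^b, III-4 X^b X^b.
In this assignment every recorded phenotype matches its genotype and every non-founder's genotype is obtainable from its parents' genotypes, so the pedigree is consistent.

Yes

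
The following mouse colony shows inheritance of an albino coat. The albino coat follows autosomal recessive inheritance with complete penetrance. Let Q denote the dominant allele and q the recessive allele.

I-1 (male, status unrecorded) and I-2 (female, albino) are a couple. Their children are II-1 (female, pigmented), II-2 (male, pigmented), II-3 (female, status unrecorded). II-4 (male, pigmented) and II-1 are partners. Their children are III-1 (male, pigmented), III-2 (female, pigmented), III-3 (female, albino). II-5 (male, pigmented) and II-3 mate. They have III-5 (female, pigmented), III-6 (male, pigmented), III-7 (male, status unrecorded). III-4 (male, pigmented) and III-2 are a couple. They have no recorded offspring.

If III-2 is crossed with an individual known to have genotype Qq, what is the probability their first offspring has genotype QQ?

II-4 is pigmented so carries Q and passed q to III-3 (qq), so II-4 is Qq.
II-1 is pigmented so carries Q and received q from I-2 (qq), so II-1 is Qq.
III-2 is a pigmented offspring of II-4 (Qq) × II-1 (Qq), whose cross gives 1/4 QQ : 1/2 Qq : 1/4 qq; conditioning on being pigmented, III-2 is QQ with probability 1/3, Qq with probability 2/3.
Summing over parental genotype combinations, P(offspring has genotype QQ) = 1/3·1/2 + 2/3·1/4 = 1/3.

1/3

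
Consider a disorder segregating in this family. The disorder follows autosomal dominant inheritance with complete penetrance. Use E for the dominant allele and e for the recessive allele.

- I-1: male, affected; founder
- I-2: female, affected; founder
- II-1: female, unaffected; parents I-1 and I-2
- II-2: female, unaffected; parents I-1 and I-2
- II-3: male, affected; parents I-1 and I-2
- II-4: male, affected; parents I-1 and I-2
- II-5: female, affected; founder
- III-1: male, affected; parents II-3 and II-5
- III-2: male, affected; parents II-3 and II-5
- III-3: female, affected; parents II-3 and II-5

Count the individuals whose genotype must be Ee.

Obligate heterozygotes: I-1 is affected so carries E and passed e to II-1 (ee), so I-1 is Ee; I-2 is affected so carries E and passed e to II-1 (ee), so I-2 is Ee.
Every other individual is either homozygous by phenotype or has at least one consistent homozygous assignment, so the count is 2.

2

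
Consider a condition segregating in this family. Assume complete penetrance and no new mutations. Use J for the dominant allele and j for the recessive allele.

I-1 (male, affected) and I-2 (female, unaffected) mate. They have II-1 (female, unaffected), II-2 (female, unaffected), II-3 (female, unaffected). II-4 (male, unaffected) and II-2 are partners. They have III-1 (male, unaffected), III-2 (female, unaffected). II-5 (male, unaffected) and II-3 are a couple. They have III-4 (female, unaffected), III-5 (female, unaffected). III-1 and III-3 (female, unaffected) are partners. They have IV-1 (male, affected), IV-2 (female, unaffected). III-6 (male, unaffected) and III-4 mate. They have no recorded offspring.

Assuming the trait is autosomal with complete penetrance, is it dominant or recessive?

recessive

III-1 and III-3 are both unaffected yet have an affected child IV-1. Under dominance, an affected child requires at least one affected parent, so the trait cannot be dominant.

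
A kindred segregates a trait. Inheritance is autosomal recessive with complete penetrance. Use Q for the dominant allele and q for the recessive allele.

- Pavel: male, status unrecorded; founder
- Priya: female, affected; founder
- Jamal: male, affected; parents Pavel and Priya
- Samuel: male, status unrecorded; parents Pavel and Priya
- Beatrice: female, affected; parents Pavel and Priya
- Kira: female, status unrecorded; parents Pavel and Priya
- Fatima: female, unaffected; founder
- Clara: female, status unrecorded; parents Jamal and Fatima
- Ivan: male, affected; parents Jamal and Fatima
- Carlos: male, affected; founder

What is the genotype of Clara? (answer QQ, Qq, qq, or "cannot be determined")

Clara's phenotype is unrecorded, and no parent or child forces a single allele at both positions; consistent genotype assignments exist with Clara as Qq or qq.

cannot be determined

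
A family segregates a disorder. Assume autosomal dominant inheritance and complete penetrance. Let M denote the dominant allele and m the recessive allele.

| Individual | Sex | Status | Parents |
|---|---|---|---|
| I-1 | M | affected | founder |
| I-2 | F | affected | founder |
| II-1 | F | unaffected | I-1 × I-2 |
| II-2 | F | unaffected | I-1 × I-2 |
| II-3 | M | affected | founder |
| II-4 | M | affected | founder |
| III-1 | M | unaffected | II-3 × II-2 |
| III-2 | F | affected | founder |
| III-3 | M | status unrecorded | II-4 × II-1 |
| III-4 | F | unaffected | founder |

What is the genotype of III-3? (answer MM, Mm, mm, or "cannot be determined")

cannot be determined

III-3's phenotype is unrecorded, and no parent or child forces a single allele at both positions; consistent genotype assignments exist with III-3 as Mm or mm.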